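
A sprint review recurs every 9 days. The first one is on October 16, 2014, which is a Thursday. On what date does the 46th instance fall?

November 25, 2015

The 46th occurrence is 45 intervals after the first: 45 × 9 = 405 days after October 16, 2014.
October has 31 days — 15 days to the end of October leaves 390.
November has 30 days (360 left).
December has 31 days (329 left).
January has 31 days (298 left).
February has 28 days (270 left).
March has 31 days (239 left).
April has 30 days (209 left).
May has 31 days (178 left).
June has 30 days (148 left).
July has 31 days (117 left).
August has 31 days (86 left).
September has 30 days (56 left).
October has 31 days (25 left).
25 days into November → November 25, 2015.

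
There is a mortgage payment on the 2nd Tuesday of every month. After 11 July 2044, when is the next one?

12 July 2044

July 2044 starts on a Friday; its first Tuesday is the 5th, so the 2nd Tuesday is the 12th — 12 July 2044.
12 July 2044 is after 11 July 2044, so that is the next one.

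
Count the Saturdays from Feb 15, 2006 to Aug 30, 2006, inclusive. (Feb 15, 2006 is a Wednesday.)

28

Feb 15, 2006 is a Wednesday; the first Saturday on or after it is Feb 18, 2006 (3 days later).
From Feb 18, 2006 to Aug 30, 2006: 10 + 31 + 30 + 31 + 30 + 31 + 30 = 193 days (rest of Feb, Mar, Apr, May, Jun, Jul, Aug).
193 ÷ 7 = 27 full weeks with remainder 4, so 27 more Saturdays after the first → 28.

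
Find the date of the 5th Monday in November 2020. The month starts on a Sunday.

November 2020 begins on a Sunday, so the first Monday is November 2 (1 day later).
The 5th Monday is 4 weeks later: 2 + 28 = 30.

2020-11-30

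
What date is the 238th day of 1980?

Jan has 31 days (238 − 31 = 207 remain).
Feb has 29 days (207 − 29 = 178 remain).
Mar has 31 days (178 − 31 = 147 remain).
Apr has 30 days (147 − 30 = 117 remain).
May has 31 days (117 − 31 = 86 remain).
Jun has 30 days (86 − 30 = 56 remain).
Jul has 31 days (56 − 31 = 25 remain).
25 into Aug → Aug 25.

Aug 25, 1980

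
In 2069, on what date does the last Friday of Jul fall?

The first Friday of Jul 2069 is Jul 5.
Jul 2069 has 31 days. Adding weeks: 5, 12, 19, 26 — the last one ≤ 31 is the 26th.

Jul 26, 2069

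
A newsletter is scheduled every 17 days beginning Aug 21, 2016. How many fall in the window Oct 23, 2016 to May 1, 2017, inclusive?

Occurrences land 17·i days after Aug 21, 2016 for i = 0, 1, 2, …
Oct 23, 2016 is 63 days after the start; 63 ÷ 17 = 3 remainder 12; since the remainder is 12, round up to i = 4. First occurrence in the window: #5 on Oct 28, 2016 (4×17 = 68 days in).
May 1, 2017 is 253 days after the start; 253 ÷ 17 = 14 remainder 15. Last occurrence in the window: #15 on Apr 16, 2017.
Occurrences #5 through #15: 11 in total.

11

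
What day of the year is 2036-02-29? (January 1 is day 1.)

Days in months before February: 31 = 31.
Plus 29 days into February → day 60.

60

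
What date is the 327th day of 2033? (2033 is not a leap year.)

Nov 23, 2033

Jan has 31 days (327 − 31 = 296 remain).
Feb has 28 days (296 − 28 = 268 remain).
Mar has 31 days (268 − 31 = 237 remain).
Apr has 30 days (237 − 30 = 207 remain).
May has 31 days (207 − 31 = 176 remain).
Jun has 30 days (176 − 30 = 146 remain).
Jul has 31 days (146 − 31 = 115 remain).
Aug has 31 days (115 − 31 = 84 remain).
Sep has 30 days (84 − 30 = 54 remain).
Oct has 31 days (54 − 31 = 23 remain).
23 into Nov → Nov 23.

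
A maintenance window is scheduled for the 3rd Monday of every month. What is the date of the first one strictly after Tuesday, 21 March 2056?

March 2056 starts on a Wednesday; its first Monday is the 6th, so the 3rd Monday is the 20th — 20 March 2056.
That is not after 21 March 2056, so look at April 2056.
April 2056 starts on a Saturday; its first Monday is the 3rd, so the 3rd Monday is the 17th — 17 April 2056.

17 April 2056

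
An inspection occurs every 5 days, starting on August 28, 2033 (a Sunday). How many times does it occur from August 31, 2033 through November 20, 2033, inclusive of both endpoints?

16

Occurrences land 5·i days after August 28, 2033 for i = 0, 1, 2, …
August 31, 2033 is 3 days after the start; 3 ÷ 5 = 0 remainder 3; since the remainder is 3, round up to i = 1. First occurrence in the window: #2 on September 2, 2033 (1×5 = 5 days in).
November 20, 2033 is 84 days after the start; 84 ÷ 5 = 16 remainder 4. Last occurrence in the window: #17 on November 16, 2033.
Occurrences #2 through #17: 16 in total.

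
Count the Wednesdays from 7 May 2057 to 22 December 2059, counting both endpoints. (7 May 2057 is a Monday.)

137

7 May 2057 is a Monday; the first Wednesday on or after it is 9 May 2057 (2 days later).
From 9 May 2057 to 22 December 2059: 236 + 365 + 356 = 957 days (rest of 2057, 2058, to 22 December 2059 in 2059).
957 ÷ 7 = 136 full weeks with remainder 5, so 136 more Wednesdays after the first → 137.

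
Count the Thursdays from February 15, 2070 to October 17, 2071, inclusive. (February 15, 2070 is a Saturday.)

87

February 15, 2070 is a Saturday; the first Thursday on or after it is February 20, 2070 (5 days later).
From February 20, 2070 to October 17, 2071: 314 + 290 = 604 days (rest of 2070, to October 17, 2071 in 2071).
604 ÷ 7 = 86 full weeks with remainder 2, so 86 more Thursdays after the first → 87.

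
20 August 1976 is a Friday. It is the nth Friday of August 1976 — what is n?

3rd

Day 20 falls in week ⌈20/7⌉ of the month.
Days 1–7 hold the 1st Friday, 8–14 the 2nd, 15–21 the 3rd, 22–28 the 4th, 29–31 the 5th.
20 is in the range for the 3rd.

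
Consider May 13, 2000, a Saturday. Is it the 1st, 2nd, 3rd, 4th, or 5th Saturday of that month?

2nd

Day 13 falls in week ⌈13/7⌉ of the month.
Days 1–7 hold the 1st Saturday, 8–14 the 2nd, 15–21 the 3rd, 22–28 the 4th, 29–31 the 5th.
13 is in the range for the 2nd.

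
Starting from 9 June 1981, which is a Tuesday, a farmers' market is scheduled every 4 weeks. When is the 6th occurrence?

27 October 1981

The 6th occurrence is 5 intervals after the first: 5 × 28 = 140 days after 9 June 1981.
June has 30 days — 21 days to the end of June leaves 119.
July has 31 days (88 left).
August has 31 days (57 left).
September has 30 days (27 left).
27 days into October → 27 October 1981.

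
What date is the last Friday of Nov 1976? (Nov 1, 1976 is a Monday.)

Nov 26, 1976

Nov 1976 begins on a Monday, so the first Friday is Nov 5 (4 days later).
Nov 1976 has 30 days. Adding weeks: 5, 12, 19, 26 — the last one ≤ 30 is the 26th.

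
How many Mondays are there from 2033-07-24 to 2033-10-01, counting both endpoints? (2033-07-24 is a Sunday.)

10

2033-07-24 is a Sunday; the first Monday on or after it is 2033-07-25 (1 day later).
From 2033-07-25 to 2033-10-01: 6 + 31 + 30 + 1 = 68 days (rest of July, August, September, October).
68 ÷ 7 = 9 full weeks with remainder 5, so 9 more Mondays after the first → 10.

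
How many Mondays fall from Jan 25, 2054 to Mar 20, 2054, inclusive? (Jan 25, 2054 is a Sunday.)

8

Jan 25, 2054 is a Sunday; the first Monday on or after it is Jan 26, 2054 (1 day later).
From Jan 26, 2054 to Mar 20, 2054: 5 + 28 + 20 = 53 days (rest of Jan, Feb, Mar).
53 ÷ 7 = 7 full weeks with remainder 4, so 7 more Mondays after the first → 8.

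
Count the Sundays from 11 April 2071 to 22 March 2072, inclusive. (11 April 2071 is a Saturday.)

11 April 2071 is a Saturday; the first Sunday on or after it is 12 April 2071 (1 day later).
From 12 April 2071 to 22 March 2072: 263 + 82 = 345 days (rest of 2071, to 22 March 2072 in 2072).
345 ÷ 7 = 49 full weeks with remainder 2, so 49 more Sundays after the first → 50.

50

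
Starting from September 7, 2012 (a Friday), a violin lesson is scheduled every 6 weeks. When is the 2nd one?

The 2nd occurrence is 1 interval after the first: 1 × 42 = 42 days after September 7, 2012.
September has 30 days — 23 days to the end of September leaves 19.
19 days into October → October 19, 2012.

October 19, 2012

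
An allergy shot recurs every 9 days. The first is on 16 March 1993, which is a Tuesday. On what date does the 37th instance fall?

The 37th occurrence is 36 intervals after the first: 36 × 9 = 324 days after 16 March 1993.
March has 31 days — 15 days to the end of March leaves 309.
April has 30 days (279 left).
May has 31 days (248 left).
June has 30 days (218 left).
July has 31 days (187 left).
August has 31 days (156 left).
September has 30 days (126 left).
October has 31 days (95 left).
November has 30 days (65 left).
December has 31 days (34 left).
January has 31 days (3 left).
3 days into February → 3 February 1994.

3 February 1994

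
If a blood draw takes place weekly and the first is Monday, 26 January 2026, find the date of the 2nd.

The 2nd occurrence is 1 interval after the first: 1 × 7 = 7 days after 26 January 2026.
January has 31 days — 5 days to the end of January leaves 2.
2 days into February → 2 February 2026.

2 February 2026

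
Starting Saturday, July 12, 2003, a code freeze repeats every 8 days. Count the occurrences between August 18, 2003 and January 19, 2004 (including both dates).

19

Occurrences land 8·i days after July 12, 2003 for i = 0, 1, 2, …
August 18, 2003 is 37 days after the start; 37 ÷ 8 = 4 remainder 5; since the remainder is 5, round up to i = 5. First occurrence in the window: #6 on August 21, 2003 (5×8 = 40 days in).
January 19, 2004 is 191 days after the start; 191 ÷ 8 = 23 remainder 7. Last occurrence in the window: #24 on January 12, 2004.
Occurrences #6 through #24: 19 in total.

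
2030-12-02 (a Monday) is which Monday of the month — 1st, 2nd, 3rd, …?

Day 2 falls in week ⌈2/7⌉ of the month.
Days 1–7 hold the 1st Monday, 8–14 the 2nd, 15–21 the 3rd, 22–28 the 4th, 29–31 the 5th.
2 is in the range for the 1st.

1st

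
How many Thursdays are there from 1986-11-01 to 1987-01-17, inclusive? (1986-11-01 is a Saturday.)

11

1986-11-01 is a Saturday; the first Thursday on or after it is 1986-11-06 (5 days later).
From 1986-11-06 to 1987-01-17: 24 + 31 + 17 = 72 days (rest of November, December, January).
72 ÷ 7 = 10 full weeks with remainder 2, so 10 more Thursdays after the first → 11.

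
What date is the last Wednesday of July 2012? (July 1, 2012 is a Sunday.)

25 July 2012

July 2012 begins on a Sunday, so the first Wednesday is July 4 (3 days later).
July 2012 has 31 days. Adding weeks: 4, 11, 18, 25 — the last one ≤ 31 is the 25th.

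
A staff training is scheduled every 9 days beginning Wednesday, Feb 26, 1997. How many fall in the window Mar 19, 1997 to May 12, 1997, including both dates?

6

Occurrences land 9·i days after Feb 26, 1997 for i = 0, 1, 2, …
Mar 19, 1997 is 21 days after the start; 21 ÷ 9 = 2 remainder 3; since the remainder is 3, round up to i = 3. First occurrence in the window: #4 on Mar 25, 1997 (3×9 = 27 days in).
May 12, 1997 is 75 days after the start; 75 ÷ 9 = 8 remainder 3. Last occurrence in the window: #9 on May 9, 1997.
Occurrences #4 through #9: 6 in total.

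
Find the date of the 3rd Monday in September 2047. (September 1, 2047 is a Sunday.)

16 September 2047

September 2047 begins on a Sunday, so the first Monday is September 2 (1 day later).
The 3rd Monday is 2 weeks later: 2 + 14 = 16.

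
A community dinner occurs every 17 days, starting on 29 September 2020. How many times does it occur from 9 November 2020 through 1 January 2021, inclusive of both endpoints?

3

Occurrences land 17·i days after 29 September 2020 for i = 0, 1, 2, …
9 November 2020 is 41 days after the start; 41 ÷ 17 = 2 remainder 7; since the remainder is 7, round up to i = 3. First occurrence in the window: #4 on 19 November 2020 (3×17 = 51 days in).
1 January 2021 is 94 days after the start; 94 ÷ 17 = 5 remainder 9. Last occurrence in the window: #6 on 23 December 2020.
Occurrences #4 through #6: 3 in total.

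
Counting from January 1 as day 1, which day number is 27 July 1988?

Days in months before July: 31 + 29 + 31 + 30 + 31 + 30 = 182.
Plus 27 days into July → day 209.

209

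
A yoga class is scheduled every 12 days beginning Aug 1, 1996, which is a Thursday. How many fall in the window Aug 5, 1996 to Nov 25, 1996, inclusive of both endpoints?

9

Occurrences land 12·i days after Aug 1, 1996 for i = 0, 1, 2, …
Aug 5, 1996 is 4 days after the start; 4 ÷ 12 = 0 remainder 4; since the remainder is 4, round up to i = 1. First occurrence in the window: #2 on Aug 13, 1996 (1×12 = 12 days in).
Nov 25, 1996 is 116 days after the start; 116 ÷ 12 = 9 remainder 8. Last occurrence in the window: #10 on Nov 17, 1996.
Occurrences #2 through #10: 9 in total.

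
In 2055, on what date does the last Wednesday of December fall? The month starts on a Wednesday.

December 2055 begins on a Wednesday, so the first Wednesday is December 1.
December 2055 has 31 days. Adding weeks: 1, 8, 15, 22, 29 — the last one ≤ 31 is the 29th.

29 December 2055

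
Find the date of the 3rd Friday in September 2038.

The first Friday of September 2038 is September 3.
The 3rd Friday is 2 weeks later: 3 + 14 = 17.

17 September 2038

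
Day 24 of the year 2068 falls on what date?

24 January 2068

24 into January → January 24.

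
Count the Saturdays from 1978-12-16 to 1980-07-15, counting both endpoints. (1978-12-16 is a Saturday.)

83

1978-12-16 is a Saturday; the first Saturday on or after it is 1978-12-16.
From 1978-12-16 to 1980-07-15: 15 + 365 + 197 = 577 days (rest of 1978, 1979, to 1980-07-15 in 1980).
577 ÷ 7 = 82 full weeks with remainder 3, so 82 more Saturdays after the first → 83.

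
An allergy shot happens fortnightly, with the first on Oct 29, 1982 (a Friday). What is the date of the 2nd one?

Nov 12, 1982

The 2nd occurrence is 1 interval after the first: 1 × 14 = 14 days after Oct 29, 1982.
Oct has 31 days — 2 days to the end of Oct leaves 12.
12 days into Nov → Nov 12, 1982.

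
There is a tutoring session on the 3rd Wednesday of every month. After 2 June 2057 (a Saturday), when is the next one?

20 June 2057

June 2057 starts on a Friday; its first Wednesday is the 6th, so the 3rd Wednesday is the 20th — 20 June 2057.
20 June 2057 is after 2 June 2057, so that is the next one.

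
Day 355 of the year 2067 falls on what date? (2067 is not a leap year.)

Jan has 31 days (355 − 31 = 324 remain).
Feb has 28 days (324 − 28 = 296 remain).
Mar has 31 days (296 − 31 = 265 remain).
Apr has 30 days (265 − 30 = 235 remain).
May has 31 days (235 − 31 = 204 remain).
Jun has 30 days (204 − 30 = 174 remain).
Jul has 31 days (174 − 31 = 143 remain).
Aug has 31 days (143 − 31 = 112 remain).
Sep has 30 days (112 − 30 = 82 remain).
Oct has 31 days (82 − 31 = 51 remain).
Nov has 30 days (51 − 30 = 21 remain).
21 into Dec → Dec 21.

Dec 21, 2067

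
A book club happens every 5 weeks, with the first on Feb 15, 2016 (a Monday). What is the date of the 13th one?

Apr 10, 2017

The 13th occurrence is 12 intervals after the first: 12 × 35 = 420 days after Feb 15, 2016.
Feb has 29 days — 14 days to the end of Feb leaves 406.
From end of Feb to end of 2016 is 306 days (100 left).
Jan has 31 days (69 left).
Feb has 28 days (41 left).
Mar has 31 days (10 left).
10 days into Apr → Apr 10, 2017.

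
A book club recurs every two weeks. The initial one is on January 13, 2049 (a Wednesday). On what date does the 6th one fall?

The 6th occurrence is 5 intervals after the first: 5 × 14 = 70 days after January 13, 2049.
January has 31 days — 18 days to the end of January leaves 52.
February has 28 days (24 left).
24 days into March → March 24, 2049.

March 24, 2049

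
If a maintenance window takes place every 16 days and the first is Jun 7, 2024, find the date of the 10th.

Oct 29, 2024

The 10th occurrence is 9 intervals after the first: 9 × 16 = 144 days after Jun 7, 2024.
Jun has 30 days — 23 days to the end of Jun leaves 121.
Jul has 31 days (90 left).
Aug has 31 days (59 left).
Sep has 30 days (29 left).
29 days into Oct → Oct 29, 2024.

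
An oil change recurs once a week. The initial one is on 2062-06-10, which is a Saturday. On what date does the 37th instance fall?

The 37th occurrence is 36 intervals after the first: 36 × 7 = 252 days after 2062-06-10.
June has 30 days — 20 days to the end of June leaves 232.
July has 31 days (201 left).
August has 31 days (170 left).
September has 30 days (140 left).
October has 31 days (109 left).
November has 30 days (79 left).
December has 31 days (48 left).
January has 31 days (17 left).
17 days into February → 2063-02-17.

2063-02-17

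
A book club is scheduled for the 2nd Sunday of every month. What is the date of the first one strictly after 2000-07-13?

July 2000 starts on a Saturday; its first Sunday is the 2nd, so the 2nd Sunday is the 9th — 2000-07-09.
That is not after 2000-07-13, so look at August 2000.
August 2000 starts on a Tuesday; its first Sunday is the 6th, so the 2nd Sunday is the 13th — 2000-08-13.

2000-08-13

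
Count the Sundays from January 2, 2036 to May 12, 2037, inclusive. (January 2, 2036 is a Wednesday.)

January 2, 2036 is a Wednesday; the first Sunday on or after it is January 6, 2036 (4 days later).
From January 6, 2036 to May 12, 2037: 360 + 132 = 492 days (rest of 2036, to May 12, 2037 in 2037).
492 ÷ 7 = 70 full weeks with remainder 2, so 70 more Sundays after the first → 71.

71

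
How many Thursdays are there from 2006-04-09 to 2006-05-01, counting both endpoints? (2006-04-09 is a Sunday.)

3

2006-04-09 is a Sunday; the first Thursday on or after it is 2006-04-13 (4 days later).
From 2006-04-13 to 2006-05-01: 17 + 1 = 18 days (rest of April, May).
18 ÷ 7 = 2 full weeks with remainder 4, so 2 more Thursdays after the first → 3.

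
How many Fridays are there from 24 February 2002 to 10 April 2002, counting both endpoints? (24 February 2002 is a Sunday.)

6

24 February 2002 is a Sunday; the first Friday on or after it is 1 March 2002 (5 days later).
From 1 March 2002 to 10 April 2002: 30 + 10 = 40 days (rest of March, April).
40 ÷ 7 = 5 full weeks with remainder 5, so 5 more Fridays after the first → 6.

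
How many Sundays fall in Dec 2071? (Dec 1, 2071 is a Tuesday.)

Dec 1, 2071 is a Tuesday; the first Sunday on or after it is Dec 6, 2071 (5 days later).
From Dec 6, 2071 to Dec 31, 2071 is 31 − 6 = 25 days.
25 ÷ 7 = 3 full weeks with remainder 4, so 3 more Sundays after the first → 4.

4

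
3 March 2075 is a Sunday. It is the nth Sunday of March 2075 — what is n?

1st

Day 3 falls in week ⌈3/7⌉ of the month.
Days 1–7 hold the 1st Sunday, 8–14 the 2nd, 15–21 the 3rd, 22–28 the 4th, 29–31 the 5th.
3 is in the range for the 1st.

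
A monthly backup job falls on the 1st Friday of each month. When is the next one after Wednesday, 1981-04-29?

1981-05-01

April 1981 starts on a Wednesday, so its 1st Friday is 1981-04-03 (2 days in).
That is not after 1981-04-29, so look at May 1981.
May 1981 starts on a Friday, so its 1st Friday is 1981-05-01.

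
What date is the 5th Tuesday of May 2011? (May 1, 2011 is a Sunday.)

May 31, 2011

May 2011 begins on a Sunday, so the first Tuesday is May 3 (2 days later).
The 5th Tuesday is 4 weeks later: 3 + 28 = 31.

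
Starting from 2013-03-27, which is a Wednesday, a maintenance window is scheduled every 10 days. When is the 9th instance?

The 9th occurrence is 8 intervals after the first: 8 × 10 = 80 days after 2013-03-27.
March has 31 days — 4 days to the end of March leaves 76.
April has 30 days (46 left).
May has 31 days (15 left).
15 days into June → 2013-06-15.

2013-06-15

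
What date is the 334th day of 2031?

January has 31 days (334 − 31 = 303 remain).
February has 28 days (303 − 28 = 275 remain).
March has 31 days (275 − 31 = 244 remain).
April has 30 days (244 − 30 = 214 remain).
May has 31 days (214 − 31 = 183 remain).
June has 30 days (183 − 30 = 153 remain).
July has 31 days (153 − 31 = 122 remain).
August has 31 days (122 − 31 = 91 remain).
September has 30 days (91 − 30 = 61 remain).
October has 31 days (61 − 31 = 30 remain).
30 into November → November 30.

30 November 2031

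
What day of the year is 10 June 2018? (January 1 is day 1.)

161

Days in months before June: 31 + 28 + 31 + 30 + 31 = 151.
Plus 10 days into June → day 161.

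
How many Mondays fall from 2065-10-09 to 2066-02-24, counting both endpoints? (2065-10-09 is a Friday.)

2065-10-09 is a Friday; the first Monday on or after it is 2065-10-12 (3 days later).
From 2065-10-12 to 2066-02-24: 19 + 30 + 31 + 31 + 24 = 135 days (rest of October, November, December, January, February).
135 ÷ 7 = 19 full weeks with remainder 2, so 19 more Mondays after the first → 20.

20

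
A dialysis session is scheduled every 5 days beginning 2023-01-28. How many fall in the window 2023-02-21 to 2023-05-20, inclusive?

Occurrences land 5·i days after 2023-01-28 for i = 0, 1, 2, …
2023-02-21 is 24 days after the start; 24 ÷ 5 = 4 remainder 4; since the remainder is 4, round up to i = 5. First occurrence in the window: #6 on 2023-02-22 (5×5 = 25 days in).
2023-05-20 is 112 days after the start; 112 ÷ 5 = 22 remainder 2. Last occurrence in the window: #23 on 2023-05-18.
Occurrences #6 through #23: 18 in total.

18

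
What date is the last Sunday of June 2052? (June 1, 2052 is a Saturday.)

June 2052 begins on a Saturday, so the first Sunday is June 2 (1 day later).
June 2052 has 30 days. Adding weeks: 2, 9, 16, 23, 30 — the last one ≤ 30 is the 30th.

2052-06-30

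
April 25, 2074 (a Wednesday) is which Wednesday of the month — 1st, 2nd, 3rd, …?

4th

Day 25 falls in week ⌈25/7⌉ of the month.
Days 1–7 hold the 1st Wednesday, 8–14 the 2nd, 15–21 the 3rd, 22–28 the 4th, 29–31 the 5th.
25 is in the range for the 4th.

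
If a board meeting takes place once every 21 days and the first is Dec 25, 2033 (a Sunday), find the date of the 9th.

The 9th occurrence is 8 intervals after the first: 8 × 21 = 168 days after Dec 25, 2033.
Dec has 31 days — 6 days to the end of Dec leaves 162.
Jan has 31 days (131 left).
Feb has 28 days (103 left).
Mar has 31 days (72 left).
Apr has 30 days (42 left).
May has 31 days (11 left).
11 days into Jun → Jun 11, 2034.

Jun 11, 2034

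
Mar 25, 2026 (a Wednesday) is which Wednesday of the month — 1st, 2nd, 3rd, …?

4th

Day 25 falls in week ⌈25/7⌉ of the month.
Days 1–7 hold the 1st Wednesday, 8–14 the 2nd, 15–21 the 3rd, 22–28 the 4th, 29–31 the 5th.
25 is in the range for the 4th.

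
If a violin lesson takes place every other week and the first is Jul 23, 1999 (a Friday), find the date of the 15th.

The 15th occurrence is 14 intervals after the first: 14 × 14 = 196 days after Jul 23, 1999.
Jul has 31 days — 8 days to the end of Jul leaves 188.
Aug has 31 days (157 left).
Sep has 30 days (127 left).
Oct has 31 days (96 left).
Nov has 30 days (66 left).
Dec has 31 days (35 left).
Jan has 31 days (4 left).
4 days into Feb → Feb 4, 2000.

Feb 4, 2000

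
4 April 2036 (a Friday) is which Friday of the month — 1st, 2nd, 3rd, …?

Day 4 falls in week ⌈4/7⌉ of the month.
Days 1–7 hold the 1st Friday, 8–14 the 2nd, 15–21 the 3rd, 22–28 the 4th, 29–31 the 5th.
4 is in the range for the 1st.

1st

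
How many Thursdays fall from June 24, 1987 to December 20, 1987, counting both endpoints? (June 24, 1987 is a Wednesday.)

June 24, 1987 is a Wednesday; the first Thursday on or after it is June 25, 1987 (1 day later).
From June 25, 1987 to December 20, 1987: 5 + 31 + 31 + 30 + 31 + 30 + 20 = 178 days (rest of June, July, August, September, October, November, December).
178 ÷ 7 = 25 full weeks with remainder 3, so 25 more Thursdays after the first → 26.

26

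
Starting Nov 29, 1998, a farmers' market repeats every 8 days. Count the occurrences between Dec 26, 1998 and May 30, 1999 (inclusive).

Occurrences land 8·i days after Nov 29, 1998 for i = 0, 1, 2, …
Dec 26, 1998 is 27 days after the start; 27 ÷ 8 = 3 remainder 3; since the remainder is 3, round up to i = 4. First occurrence in the window: #5 on Dec 31, 1998 (4×8 = 32 days in).
May 30, 1999 is 182 days after the start; 182 ÷ 8 = 22 remainder 6. Last occurrence in the window: #23 on May 24, 1999.
Occurrences #5 through #23: 19 in total.

19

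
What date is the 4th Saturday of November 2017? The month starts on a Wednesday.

November 25, 2017

November 2017 begins on a Wednesday, so the first Saturday is November 4 (3 days later).
The 4th Saturday is 3 weeks later: 4 + 21 = 25.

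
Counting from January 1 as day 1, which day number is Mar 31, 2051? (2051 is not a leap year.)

Days in months before Mar: 31 + 28 = 59.
Plus 31 days into Mar → day 90.

90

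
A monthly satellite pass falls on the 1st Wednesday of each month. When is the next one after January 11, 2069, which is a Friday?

February 6, 2069

January 2069 starts on a Tuesday, so its 1st Wednesday is January 2, 2069 (1 day in).
That is not after January 11, 2069, so look at February 2069.
February 2069 starts on a Friday, so its 1st Wednesday is February 6, 2069 (5 days in).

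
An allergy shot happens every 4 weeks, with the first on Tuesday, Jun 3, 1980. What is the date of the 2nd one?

Jul 1, 1980

The 2nd occurrence is 1 interval after the first: 1 × 28 = 28 days after Jun 3, 1980.
Jun has 30 days — 27 days to the end of Jun leaves 1.
1 day into Jul → Jul 1, 1980.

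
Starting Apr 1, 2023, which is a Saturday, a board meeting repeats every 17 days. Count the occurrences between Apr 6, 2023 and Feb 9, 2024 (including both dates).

18

Occurrences land 17·i days after Apr 1, 2023 for i = 0, 1, 2, …
Apr 6, 2023 is 5 days after the start; 5 ÷ 17 = 0 remainder 5; since the remainder is 5, round up to i = 1. First occurrence in the window: #2 on Apr 18, 2023 (1×17 = 17 days in).
Feb 9, 2024 is 314 days after the start; 314 ÷ 17 = 18 remainder 8. Last occurrence in the window: #19 on Feb 1, 2024.
Occurrences #2 through #19: 18 in total.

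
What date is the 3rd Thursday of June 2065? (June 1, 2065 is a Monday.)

June 2065 begins on a Monday, so the first Thursday is June 4 (3 days later).
The 3rd Thursday is 2 weeks later: 4 + 14 = 18.

18 June 2065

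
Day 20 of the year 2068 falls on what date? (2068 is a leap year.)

January 20, 2068

20 into January → January 20.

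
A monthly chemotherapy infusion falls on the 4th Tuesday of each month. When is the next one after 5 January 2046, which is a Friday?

January 2046 starts on a Monday; its first Tuesday is the 2nd, so the 4th Tuesday is the 23rd — 23 January 2046.
23 January 2046 is after 5 January 2046, so that is the next one.

23 January 2046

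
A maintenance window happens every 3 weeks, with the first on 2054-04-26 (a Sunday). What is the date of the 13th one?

2055-01-03

The 13th occurrence is 12 intervals after the first: 12 × 21 = 252 days after 2054-04-26.
April has 30 days — 4 days to the end of April leaves 248.
May has 31 days (217 left).
June has 30 days (187 left).
July has 31 days (156 left).
August has 31 days (125 left).
September has 30 days (95 left).
October has 31 days (64 left).
November has 30 days (34 left).
December has 31 days (3 left).
3 days into January → 2055-01-03.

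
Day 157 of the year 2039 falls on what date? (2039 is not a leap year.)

Jun 6, 2039

Jan has 31 days (157 − 31 = 126 remain).
Feb has 28 days (126 − 28 = 98 remain).
Mar has 31 days (98 − 31 = 67 remain).
Apr has 30 days (67 − 30 = 37 remain).
May has 31 days (37 − 31 = 6 remain).
6 into Jun → Jun 6.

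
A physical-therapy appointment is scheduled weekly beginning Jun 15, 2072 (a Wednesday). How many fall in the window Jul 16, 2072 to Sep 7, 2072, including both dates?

8

Occurrences land 7·i days after Jun 15, 2072 for i = 0, 1, 2, …
Jul 16, 2072 is 31 days after the start; 31 ÷ 7 = 4 remainder 3; since the remainder is 3, round up to i = 5. First occurrence in the window: #6 on Jul 20, 2072 (5×7 = 35 days in).
Sep 7, 2072 is 84 days after the start; 84 ÷ 7 = 12 remainder 0. Last occurrence in the window: #13 on Sep 7, 2072.
Occurrences #6 through #13: 8 in total.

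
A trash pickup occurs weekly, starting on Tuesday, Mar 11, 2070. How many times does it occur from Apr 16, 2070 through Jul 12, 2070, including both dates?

12

Occurrences land 7·i days after Mar 11, 2070 for i = 0, 1, 2, …
Apr 16, 2070 is 36 days after the start; 36 ÷ 7 = 5 remainder 1; since the remainder is 1, round up to i = 6. First occurrence in the window: #7 on Apr 22, 2070 (6×7 = 42 days in).
Jul 12, 2070 is 123 days after the start; 123 ÷ 7 = 17 remainder 4. Last occurrence in the window: #18 on Jul 8, 2070.
Occurrences #7 through #18: 12 in total.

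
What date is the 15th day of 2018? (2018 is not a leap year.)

15 into Jan → Jan 15.

Jan 15, 2018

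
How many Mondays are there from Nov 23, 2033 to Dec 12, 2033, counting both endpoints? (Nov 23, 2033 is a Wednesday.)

Nov 23, 2033 is a Wednesday; the first Monday on or after it is Nov 28, 2033 (5 days later).
From Nov 28, 2033 to Dec 12, 2033: 2 + 12 = 14 days (rest of Nov, Dec).
14 ÷ 7 = 2 full weeks with remainder 0, so 2 more Mondays after the first → 3.

3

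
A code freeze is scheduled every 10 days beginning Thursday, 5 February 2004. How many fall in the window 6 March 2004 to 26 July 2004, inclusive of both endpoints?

Occurrences land 10·i days after 5 February 2004 for i = 0, 1, 2, …
6 March 2004 is 30 days after the start; 30 ÷ 10 = 3 remainder 0. First occurrence in the window: #4 on 6 March 2004 (3×10 = 30 days in).
26 July 2004 is 172 days after the start; 172 ÷ 10 = 17 remainder 2. Last occurrence in the window: #18 on 24 July 2004.
Occurrences #4 through #18: 15 in total.

15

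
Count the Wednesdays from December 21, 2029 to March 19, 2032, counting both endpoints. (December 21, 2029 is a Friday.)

December 21, 2029 is a Friday; the first Wednesday on or after it is December 26, 2029 (5 days later).
From December 26, 2029 to March 19, 2032: 5 + 365 + 365 + 79 = 814 days (rest of 2029, 2030, 2031, to March 19, 2032 in 2032).
814 ÷ 7 = 116 full weeks with remainder 2, so 116 more Wednesdays after the first → 117.

117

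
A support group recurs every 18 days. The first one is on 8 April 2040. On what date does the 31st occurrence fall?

30 September 2041

The 31st occurrence is 30 intervals after the first: 30 × 18 = 540 days after 8 April 2040.
April has 30 days — 22 days to the end of April leaves 518.
From end of April to end of 2040 is 245 days (273 left).
January has 31 days (242 left).
February has 28 days (214 left).
March has 31 days (183 left).
April has 30 days (153 left).
May has 31 days (122 left).
June has 30 days (92 left).
July has 31 days (61 left).
August has 31 days (30 left).
30 days into September → 30 September 2041.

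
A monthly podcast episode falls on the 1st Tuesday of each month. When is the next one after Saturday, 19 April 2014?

April 2014 starts on a Tuesday, so its 1st Tuesday is 1 April 2014.
That is not after 19 April 2014, so look at May 2014.
May 2014 starts on a Thursday, so its 1st Tuesday is 6 May 2014 (5 days in).

6 May 2014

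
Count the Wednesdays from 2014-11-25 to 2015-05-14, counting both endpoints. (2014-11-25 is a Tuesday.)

25

2014-11-25 is a Tuesday; the first Wednesday on or after it is 2014-11-26 (1 day later).
From 2014-11-26 to 2015-05-14: 4 + 31 + 31 + 28 + 31 + 30 + 14 = 169 days (rest of November, December, January, February, March, April, May).
169 ÷ 7 = 24 full weeks with remainder 1, so 24 more Wednesdays after the first → 25.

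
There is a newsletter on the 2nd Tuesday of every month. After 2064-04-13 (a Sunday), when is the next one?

2064-05-13

April 2064 starts on a Tuesday; its first Tuesday is the 1st, so the 2nd Tuesday is the 8th — 2064-04-08.
That is not after 2064-04-13, so look at May 2064.
May 2064 starts on a Thursday; its first Tuesday is the 6th, so the 2nd Tuesday is the 13th — 2064-05-13.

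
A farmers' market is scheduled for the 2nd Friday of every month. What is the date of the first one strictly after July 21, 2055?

August 13, 2055

July 2055 starts on a Thursday; its first Friday is the 2nd, so the 2nd Friday is the 9th — July 9, 2055.
That is not after July 21, 2055, so look at August 2055.
August 2055 starts on a Sunday; its first Friday is the 6th, so the 2nd Friday is the 13th — August 13, 2055.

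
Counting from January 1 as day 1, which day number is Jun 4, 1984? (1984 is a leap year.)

156

Days in months before Jun: 31 + 29 + 31 + 30 + 31 = 152.
Plus 4 days into Jun → day 156.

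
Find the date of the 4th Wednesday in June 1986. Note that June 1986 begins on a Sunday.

June 1986 begins on a Sunday, so the first Wednesday is June 4 (3 days later).
The 4th Wednesday is 3 weeks later: 4 + 21 = 25.

June 25, 1986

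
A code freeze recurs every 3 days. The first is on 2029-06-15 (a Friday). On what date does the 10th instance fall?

The 10th occurrence is 9 intervals after the first: 9 × 3 = 27 days after 2029-06-15.
June has 30 days — 15 days to the end of June leaves 12.
12 days into July → 2029-07-12.

2029-07-12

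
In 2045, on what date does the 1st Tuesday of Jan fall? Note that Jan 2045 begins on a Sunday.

Jan 2045 begins on a Sunday, so the first Tuesday is Jan 3 (2 days later).

Jan 3, 2045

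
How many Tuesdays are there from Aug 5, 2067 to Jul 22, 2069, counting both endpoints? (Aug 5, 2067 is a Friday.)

Aug 5, 2067 is a Friday; the first Tuesday on or after it is Aug 9, 2067 (4 days later).
From Aug 9, 2067 to Jul 22, 2069: 144 + 366 + 203 = 713 days (rest of 2067, 2068, to Jul 22, 2069 in 2069).
713 ÷ 7 = 101 full weeks with remainder 6, so 101 more Tuesdays after the first → 102.

102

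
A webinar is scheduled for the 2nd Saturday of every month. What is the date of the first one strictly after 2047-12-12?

December 2047 starts on a Sunday; its first Saturday is the 7th, so the 2nd Saturday is the 14th — 2047-12-14.
2047-12-14 is after 2047-12-12, so that is the next one.

2047-12-14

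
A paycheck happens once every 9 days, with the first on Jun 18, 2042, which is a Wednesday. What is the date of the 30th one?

The 30th occurrence is 29 intervals after the first: 29 × 9 = 261 days after Jun 18, 2042.
Jun has 30 days — 12 days to the end of Jun leaves 249.
Jul has 31 days (218 left).
Aug has 31 days (187 left).
Sep has 30 days (157 left).
Oct has 31 days (126 left).
Nov has 30 days (96 left).
Dec has 31 days (65 left).
Jan has 31 days (34 left).
Feb has 28 days (6 left).
6 days into Mar → Mar 6, 2043.

Mar 6, 2043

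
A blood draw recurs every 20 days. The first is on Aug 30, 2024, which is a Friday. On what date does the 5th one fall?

The 5th occurrence is 4 intervals after the first: 4 × 20 = 80 days after Aug 30, 2024.
Aug has 31 days — 1 day to the end of Aug leaves 79.
Sep has 30 days (49 left).
Oct has 31 days (18 left).
18 days into Nov → Nov 18, 2024.

Nov 18, 2024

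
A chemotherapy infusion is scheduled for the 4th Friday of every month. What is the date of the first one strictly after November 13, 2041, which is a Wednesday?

November 2041 starts on a Friday; its first Friday is the 1st, so the 4th Friday is the 22nd — November 22, 2041.
November 22, 2041 is after November 13, 2041, so that is the next one.

November 22, 2041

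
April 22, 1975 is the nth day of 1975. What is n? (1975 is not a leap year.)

Days in months before April: 31 + 28 + 31 = 90.
Plus 22 days into April → day 112.

112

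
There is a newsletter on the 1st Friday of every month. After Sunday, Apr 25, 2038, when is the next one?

May 7, 2038

Apr 2038 starts on a Thursday, so its 1st Friday is Apr 2, 2038 (1 day in).
That is not after Apr 25, 2038, so look at May 2038.
May 2038 starts on a Saturday, so its 1st Friday is May 7, 2038 (6 days in).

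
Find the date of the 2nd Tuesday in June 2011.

The first Tuesday of June 2011 is June 7.
The 2nd Tuesday is 1 weeks later: 7 + 7 = 14.

June 14, 2011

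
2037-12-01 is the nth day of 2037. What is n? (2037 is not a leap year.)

Days in months before December: 31 + 28 + 31 + 30 + 31 + 30 + 31 + 31 + 30 + 31 + 30 = 334.
Plus 1 day into December → day 335.

335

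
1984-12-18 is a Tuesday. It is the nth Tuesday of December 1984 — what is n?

Day 18 falls in week ⌈18/7⌉ of the month.
Days 1–7 hold the 1st Tuesday, 8–14 the 2nd, 15–21 the 3rd, 22–28 the 4th, 29–31 the 5th.
18 is in the range for the 3rd.

3rd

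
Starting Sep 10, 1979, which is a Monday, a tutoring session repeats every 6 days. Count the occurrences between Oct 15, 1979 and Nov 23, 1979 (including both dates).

7

Occurrences land 6·i days after Sep 10, 1979 for i = 0, 1, 2, …
Oct 15, 1979 is 35 days after the start; 35 ÷ 6 = 5 remainder 5; since the remainder is 5, round up to i = 6. First occurrence in the window: #7 on Oct 16, 1979 (6×6 = 36 days in).
Nov 23, 1979 is 74 days after the start; 74 ÷ 6 = 12 remainder 2. Last occurrence in the window: #13 on Nov 21, 1979.
Occurrences #7 through #13: 7 in total.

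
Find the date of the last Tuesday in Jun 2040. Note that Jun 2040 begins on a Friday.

Jun 2040 begins on a Friday, so the first Tuesday is Jun 5 (4 days later).
Jun 2040 has 30 days. Adding weeks: 5, 12, 19, 26 — the last one ≤ 30 is the 26th.

Jun 26, 2040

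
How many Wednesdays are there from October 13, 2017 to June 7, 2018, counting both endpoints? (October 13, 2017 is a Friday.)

34

October 13, 2017 is a Friday; the first Wednesday on or after it is October 18, 2017 (5 days later).
From October 18, 2017 to June 7, 2018: 13 + 30 + 31 + 31 + 28 + 31 + 30 + 31 + 7 = 232 days (rest of October, November, December, January, February, March, April, May, June).
232 ÷ 7 = 33 full weeks with remainder 1, so 33 more Wednesdays after the first → 34.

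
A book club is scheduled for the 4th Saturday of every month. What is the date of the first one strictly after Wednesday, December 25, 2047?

December 2047 starts on a Sunday; its first Saturday is the 7th, so the 4th Saturday is the 28th — December 28, 2047.
December 28, 2047 is after December 25, 2047, so that is the next one.

December 28, 2047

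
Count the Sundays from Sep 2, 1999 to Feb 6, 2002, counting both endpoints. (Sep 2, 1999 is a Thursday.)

Sep 2, 1999 is a Thursday; the first Sunday on or after it is Sep 5, 1999 (3 days later).
From Sep 5, 1999 to Feb 6, 2002: 117 + 366 + 365 + 37 = 885 days (rest of 1999, 2000, 2001, to Feb 6, 2002 in 2002).
885 ÷ 7 = 126 full weeks with remainder 3, so 126 more Sundays after the first → 127.

127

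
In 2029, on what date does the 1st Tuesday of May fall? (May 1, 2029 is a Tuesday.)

May 1, 2029

May 2029 begins on a Tuesday, so the first Tuesday is May 1.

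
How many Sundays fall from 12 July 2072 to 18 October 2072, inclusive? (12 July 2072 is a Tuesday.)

14

12 July 2072 is a Tuesday; the first Sunday on or after it is 17 July 2072 (5 days later).
From 17 July 2072 to 18 October 2072: 14 + 31 + 30 + 18 = 93 days (rest of July, August, September, October).
93 ÷ 7 = 13 full weeks with remainder 2, so 13 more Sundays after the first → 14.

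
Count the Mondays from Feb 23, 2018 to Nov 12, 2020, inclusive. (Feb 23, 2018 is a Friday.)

Feb 23, 2018 is a Friday; the first Monday on or after it is Feb 26, 2018 (3 days later).
From Feb 26, 2018 to Nov 12, 2020: 308 + 365 + 317 = 990 days (rest of 2018, 2019, to Nov 12, 2020 in 2020).
990 ÷ 7 = 141 full weeks with remainder 3, so 141 more Mondays after the first → 142.

142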